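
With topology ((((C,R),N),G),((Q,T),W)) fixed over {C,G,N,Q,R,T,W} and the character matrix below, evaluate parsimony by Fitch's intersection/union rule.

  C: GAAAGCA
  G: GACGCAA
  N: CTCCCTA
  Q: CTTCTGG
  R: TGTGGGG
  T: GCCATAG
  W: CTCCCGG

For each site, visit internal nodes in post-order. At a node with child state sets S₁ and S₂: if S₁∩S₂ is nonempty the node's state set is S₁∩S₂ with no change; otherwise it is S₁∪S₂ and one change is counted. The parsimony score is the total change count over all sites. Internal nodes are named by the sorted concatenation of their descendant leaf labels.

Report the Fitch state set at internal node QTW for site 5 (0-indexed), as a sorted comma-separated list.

site 0, node CR: C={G} ∪ R={T} → {G,T} (+1)
site 0, node CNR: CR={G,T} ∪ N={C} → {C,G,T} (+1)
site 0, node CGNR: CNR={C,G,T} ∩ G={G} → {G} (+0)
site 0, node QT: Q={C} ∪ T={G} → {C,G} (+1)
site 0, node QTW: QT={C,G} ∩ W={C} → {C} (+0)
site 0, node CGNQRTW: CGNR={G} ∪ QTW={C} → {C,G} (+1)
site 1, node CR: C={A} ∪ R={G} → {A,G} (+1)
site 1, node CNR: CR={A,G} ∪ N={T} → {A,G,T} (+1)
site 1, node CGNR: CNR={A,G,T} ∩ G={A} → {A} (+0)
site 1, node QT: Q={T} ∪ T={C} → {C,T} (+1)
site 1, node QTW: QT={C,T} ∩ W={T} → {T} (+0)
site 1, node CGNQRTW: CGNR={A} ∪ QTW={T} → {A,T} (+1)
site 2, node CR: C={A} ∪ R={T} → {A,T} (+1)
site 2, node CNR: CR={A,T} ∪ N={C} → {A,C,T} (+1)
site 2, node CGNR: CNR={A,C,T} ∩ G={C} → {C} (+0)
site 2, node QT: Q={T} ∪ T={C} → {C,T} (+1)
site 2, node QTW: QT={C,T} ∩ W={C} → {C} (+0)
site 2, node CGNQRTW: CGNR={C} ∩ QTW={C} → {C} (+0)
site 3, node CR: C={A} ∪ R={G} → {A,G} (+1)
site 3, node CNR: CR={A,G} ∪ N={C} → {A,C,G} (+1)
site 3, node CGNR: CNR={A,C,G} ∩ G={G} → {G} (+0)
site 3, node QT: Q={C} ∪ T={A} → {A,C} (+1)
site 3, node QTW: QT={A,C} ∩ W={C} → {C} (+0)
site 3, node CGNQRTW: CGNR={G} ∪ QTW={C} → {C,G} (+1)
site 4, node CR: C={G} ∩ R={G} → {G} (+0)
site 4, node CNR: CR={G} ∪ N={C} → {C,G} (+1)
site 4, node CGNR: CNR={C,G} ∩ G={C} → {C} (+0)
site 4, node QT: Q={T} ∩ T={T} → {T} (+0)
site 4, node QTW: QT={T} ∪ W={C} → {C,T} (+1)
site 4, node CGNQRTW: CGNR={C} ∩ QTW={C,T} → {C} (+0)
site 5, node CR: C={C} ∪ R={G} → {C,G} (+1)
site 5, node CNR: CR={C,G} ∪ N={T} → {C,G,T} (+1)
site 5, node CGNR: CNR={C,G,T} ∪ G={A} → {A,C,G,T} (+1)
site 5, node QT: Q={G} ∪ T={A} → {A,G} (+1)
site 5, node QTW: QT={A,G} ∩ W={G} → {G} (+0)
site 5, node CGNQRTW: CGNR={A,C,G,T} ∩ QTW={G} → {G} (+0)
site 6, node CR: C={A} ∪ R={G} → {A,G} (+1)
site 6, node CNR: CR={A,G} ∩ N={A} → {A} (+0)
site 6, node CGNR: CNR={A} ∩ G={A} → {A} (+0)
site 6, node QT: Q={G} ∩ T={G} → {G} (+0)
site 6, node QTW: QT={G} ∩ W={G} → {G} (+0)
site 6, node CGNQRTW: CGNR={A} ∪ QTW={G} → {A,G} (+1)
per-site changes: [4, 4, 3, 4, 2, 4, 2]; total = 23

G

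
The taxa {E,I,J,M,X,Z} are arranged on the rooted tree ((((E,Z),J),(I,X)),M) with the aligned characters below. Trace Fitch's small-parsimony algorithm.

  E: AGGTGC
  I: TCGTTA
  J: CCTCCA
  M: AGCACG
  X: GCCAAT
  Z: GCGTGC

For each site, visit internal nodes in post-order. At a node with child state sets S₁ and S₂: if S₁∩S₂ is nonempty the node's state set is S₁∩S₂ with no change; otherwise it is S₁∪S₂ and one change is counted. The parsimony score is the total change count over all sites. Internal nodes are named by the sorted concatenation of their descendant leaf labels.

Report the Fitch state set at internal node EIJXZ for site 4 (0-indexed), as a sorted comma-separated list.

A,C,G,T

EZ@0: {A} ∪ {G} = {A,G} (union, +1)
EJZ@0: {A,G} ∪ {C} = {A,C,G} (union, +1)
IX@0: {T} ∪ {G} = {G,T} (union, +1)
EIJXZ@0: {A,C,G} ∩ {G,T} = {G} (intersection, +0)
EIJMXZ@0: {G} ∪ {A} = {A,G} (union, +1)
EZ@1: {G} ∪ {C} = {C,G} (union, +1)
EJZ@1: {C,G} ∩ {C} = {C} (intersection, +0)
IX@1: {C} ∩ {C} = {C} (intersection, +0)
EIJXZ@1: {C} ∩ {C} = {C} (intersection, +0)
EIJMXZ@1: {C} ∪ {G} = {C,G} (union, +1)
EZ@2: {G} ∩ {G} = {G} (intersection, +0)
EJZ@2: {G} ∪ {T} = {G,T} (union, +1)
IX@2: {G} ∪ {C} = {C,G} (union, +1)
EIJXZ@2: {G,T} ∩ {C,G} = {G} (intersection, +0)
EIJMXZ@2: {G} ∪ {C} = {C,G} (union, +1)
EZ@3: {T} ∩ {T} = {T} (intersection, +0)
EJZ@3: {T} ∪ {C} = {C,T} (union, +1)
IX@3: {T} ∪ {A} = {A,T} (union, +1)
EIJXZ@3: {C,T} ∩ {A,T} = {T} (intersection, +0)
EIJMXZ@3: {T} ∪ {A} = {A,T} (union, +1)
EZ@4: {G} ∩ {G} = {G} (intersection, +0)
EJZ@4: {G} ∪ {C} = {C,G} (union, +1)
IX@4: {T} ∪ {A} = {A,T} (union, +1)
EIJXZ@4: {C,G} ∪ {A,T} = {A,C,G,T} (union, +1)
EIJMXZ@4: {A,C,G,T} ∩ {C} = {C} (intersection, +0)
EZ@5: {C} ∩ {C} = {C} (intersection, +0)
EJZ@5: {C} ∪ {A} = {A,C} (union, +1)
IX@5: {A} ∪ {T} = {A,T} (union, +1)
EIJXZ@5: {A,C} ∩ {A,T} = {A} (intersection, +0)
EIJMXZ@5: {A} ∪ {G} = {A,G} (union, +1)
per-site changes: [4, 2, 3, 3, 3, 3]; total = 18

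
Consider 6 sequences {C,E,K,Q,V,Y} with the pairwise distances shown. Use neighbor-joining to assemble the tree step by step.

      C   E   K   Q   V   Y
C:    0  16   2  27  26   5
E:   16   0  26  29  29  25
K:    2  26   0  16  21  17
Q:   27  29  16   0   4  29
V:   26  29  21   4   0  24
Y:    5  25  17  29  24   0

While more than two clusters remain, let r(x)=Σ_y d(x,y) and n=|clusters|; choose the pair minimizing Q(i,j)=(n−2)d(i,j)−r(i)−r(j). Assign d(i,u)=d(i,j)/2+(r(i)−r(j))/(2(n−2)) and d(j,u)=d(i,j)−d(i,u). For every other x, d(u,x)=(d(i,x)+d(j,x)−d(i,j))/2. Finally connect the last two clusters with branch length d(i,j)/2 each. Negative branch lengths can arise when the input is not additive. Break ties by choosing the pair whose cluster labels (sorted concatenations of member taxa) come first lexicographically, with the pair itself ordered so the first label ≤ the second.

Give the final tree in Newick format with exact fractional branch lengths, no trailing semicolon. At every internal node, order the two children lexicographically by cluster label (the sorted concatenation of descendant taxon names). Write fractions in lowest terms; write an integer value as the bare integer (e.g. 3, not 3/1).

(((C:-19/8,Y:59/8):23/8,(E:55/4,(Q:17/8,V:15/8):53/4):29/8):33/16,K:33/16)

iteration 1: select Q,V (d=4, Q=-193); attach at lengths (17/8, 15/8); label the merged cluster QV
  updated: d(C,QV)=49/2, d(E,QV)=27, d(K,QV)=33/2, d(QV,Y)=49/2
iteration 2: select E,QV (d=27, Q=-211/2); attach at lengths (55/4, 53/4); label the merged cluster EQV
  updated: d(C,EQV)=27/4, d(EQV,K)=31/4, d(EQV,Y)=45/4
iteration 3: select C,Y (d=5, Q=-37); attach at lengths (-19/8, 59/8); label the merged cluster CY
  updated: d(CY,EQV)=13/2, d(CY,K)=7
iteration 4: select CY,EQV (d=13/2, Q=-85/4); attach at lengths (23/8, 29/8); label the merged cluster CEQVY
  updated: d(CEQVY,K)=33/8
iteration 5: select CEQVY,K (d=33/8); attach at lengths (33/16, 33/16); label the merged cluster CEKQVY
final tree: (((C:-19/8,Y:59/8):23/8,(E:55/4,(Q:17/8,V:15/8):53/4):29/8):33/16,K:33/16)
total length: 373/8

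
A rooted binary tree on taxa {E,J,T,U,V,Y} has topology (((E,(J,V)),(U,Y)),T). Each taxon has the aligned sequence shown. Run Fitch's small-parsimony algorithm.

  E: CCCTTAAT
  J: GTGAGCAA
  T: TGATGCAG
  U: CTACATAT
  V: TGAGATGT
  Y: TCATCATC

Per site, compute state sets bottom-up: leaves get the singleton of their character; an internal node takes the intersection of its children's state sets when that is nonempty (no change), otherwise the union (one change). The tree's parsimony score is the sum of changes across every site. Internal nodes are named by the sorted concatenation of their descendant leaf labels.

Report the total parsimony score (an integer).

[col 0] JV: children J:{G}, V:{T} ∪→ {G,T}; cost 1
[col 0] EJV: children E:{C}, JV:{G,T} ∪→ {C,G,T}; cost 1
[col 0] UY: children U:{C}, Y:{T} ∪→ {C,T}; cost 1
[col 0] EJUVY: children EJV:{C,G,T}, UY:{C,T} ∩→ {C,T}; cost 0
[col 0] EJTUVY: children EJUVY:{C,T}, T:{T} ∩→ {T}; cost 0
[col 1] JV: children J:{T}, V:{G} ∪→ {G,T}; cost 1
[col 1] EJV: children E:{C}, JV:{G,T} ∪→ {C,G,T}; cost 1
[col 1] UY: children U:{T}, Y:{C} ∪→ {C,T}; cost 1
[col 1] EJUVY: children EJV:{C,G,T}, UY:{C,T} ∩→ {C,T}; cost 0
[col 1] EJTUVY: children EJUVY:{C,T}, T:{G} ∪→ {C,G,T}; cost 1
[col 2] JV: children J:{G}, V:{A} ∪→ {A,G}; cost 1
[col 2] EJV: children E:{C}, JV:{A,G} ∪→ {A,C,G}; cost 1
[col 2] UY: children U:{A}, Y:{A} ∩→ {A}; cost 0
[col 2] EJUVY: children EJV:{A,C,G}, UY:{A} ∩→ {A}; cost 0
[col 2] EJTUVY: children EJUVY:{A}, T:{A} ∩→ {A}; cost 0
[col 3] JV: children J:{A}, V:{G} ∪→ {A,G}; cost 1
[col 3] EJV: children E:{T}, JV:{A,G} ∪→ {A,G,T}; cost 1
[col 3] UY: children U:{C}, Y:{T} ∪→ {C,T}; cost 1
[col 3] EJUVY: children EJV:{A,G,T}, UY:{C,T} ∩→ {T}; cost 0
[col 3] EJTUVY: children EJUVY:{T}, T:{T} ∩→ {T}; cost 0
[col 4] JV: children J:{G}, V:{A} ∪→ {A,G}; cost 1
[col 4] EJV: children E:{T}, JV:{A,G} ∪→ {A,G,T}; cost 1
[col 4] UY: children U:{A}, Y:{C} ∪→ {A,C}; cost 1
[col 4] EJUVY: children EJV:{A,G,T}, UY:{A,C} ∩→ {A}; cost 0
[col 4] EJTUVY: children EJUVY:{A}, T:{G} ∪→ {A,G}; cost 1
[col 5] JV: children J:{C}, V:{T} ∪→ {C,T}; cost 1
[col 5] EJV: children E:{A}, JV:{C,T} ∪→ {A,C,T}; cost 1
[col 5] UY: children U:{T}, Y:{A} ∪→ {A,T}; cost 1
[col 5] EJUVY: children EJV:{A,C,T}, UY:{A,T} ∩→ {A,T}; cost 0
[col 5] EJTUVY: children EJUVY:{A,T}, T:{C} ∪→ {A,C,T}; cost 1
[col 6] JV: children J:{A}, V:{G} ∪→ {A,G}; cost 1
[col 6] EJV: children E:{A}, JV:{A,G} ∩→ {A}; cost 0
[col 6] UY: children U:{A}, Y:{T} ∪→ {A,T}; cost 1
[col 6] EJUVY: children EJV:{A}, UY:{A,T} ∩→ {A}; cost 0
[col 6] EJTUVY: children EJUVY:{A}, T:{A} ∩→ {A}; cost 0
[col 7] JV: children J:{A}, V:{T} ∪→ {A,T}; cost 1
[col 7] EJV: children E:{T}, JV:{A,T} ∩→ {T}; cost 0
[col 7] UY: children U:{T}, Y:{C} ∪→ {C,T}; cost 1
[col 7] EJUVY: children EJV:{T}, UY:{C,T} ∩→ {T}; cost 0
[col 7] EJTUVY: children EJUVY:{T}, T:{G} ∪→ {G,T}; cost 1
per-site changes: [3, 4, 2, 3, 4, 4, 2, 3]; total = 25

25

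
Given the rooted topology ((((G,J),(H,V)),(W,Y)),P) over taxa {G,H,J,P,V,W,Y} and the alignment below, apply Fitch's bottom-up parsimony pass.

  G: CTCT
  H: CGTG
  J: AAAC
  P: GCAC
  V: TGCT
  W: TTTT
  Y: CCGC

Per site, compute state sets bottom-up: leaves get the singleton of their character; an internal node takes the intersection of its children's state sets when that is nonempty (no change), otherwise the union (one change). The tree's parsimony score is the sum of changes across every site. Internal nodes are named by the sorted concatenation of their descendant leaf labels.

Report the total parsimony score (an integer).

17

[col 0] GJ: children G:{C}, J:{A} ∪→ {A,C}; cost 1
[col 0] HV: children H:{C}, V:{T} ∪→ {C,T}; cost 1
[col 0] GHJV: children GJ:{A,C}, HV:{C,T} ∩→ {C}; cost 0
[col 0] WY: children W:{T}, Y:{C} ∪→ {C,T}; cost 1
[col 0] GHJVWY: children GHJV:{C}, WY:{C,T} ∩→ {C}; cost 0
[col 0] GHJPVWY: children GHJVWY:{C}, P:{G} ∪→ {C,G}; cost 1
[col 1] GJ: children G:{T}, J:{A} ∪→ {A,T}; cost 1
[col 1] HV: children H:{G}, V:{G} ∩→ {G}; cost 0
[col 1] GHJV: children GJ:{A,T}, HV:{G} ∪→ {A,G,T}; cost 1
[col 1] WY: children W:{T}, Y:{C} ∪→ {C,T}; cost 1
[col 1] GHJVWY: children GHJV:{A,G,T}, WY:{C,T} ∩→ {T}; cost 0
[col 1] GHJPVWY: children GHJVWY:{T}, P:{C} ∪→ {C,T}; cost 1
[col 2] GJ: children G:{C}, J:{A} ∪→ {A,C}; cost 1
[col 2] HV: children H:{T}, V:{C} ∪→ {C,T}; cost 1
[col 2] GHJV: children GJ:{A,C}, HV:{C,T} ∩→ {C}; cost 0
[col 2] WY: children W:{T}, Y:{G} ∪→ {G,T}; cost 1
[col 2] GHJVWY: children GHJV:{C}, WY:{G,T} ∪→ {C,G,T}; cost 1
[col 2] GHJPVWY: children GHJVWY:{C,G,T}, P:{A} ∪→ {A,C,G,T}; cost 1
[col 3] GJ: children G:{T}, J:{C} ∪→ {C,T}; cost 1
[col 3] HV: children H:{G}, V:{T} ∪→ {G,T}; cost 1
[col 3] GHJV: children GJ:{C,T}, HV:{G,T} ∩→ {T}; cost 0
[col 3] WY: children W:{T}, Y:{C} ∪→ {C,T}; cost 1
[col 3] GHJVWY: children GHJV:{T}, WY:{C,T} ∩→ {T}; cost 0
[col 3] GHJPVWY: children GHJVWY:{T}, P:{C} ∪→ {C,T}; cost 1
per-site changes: [4, 4, 5, 4]; total = 17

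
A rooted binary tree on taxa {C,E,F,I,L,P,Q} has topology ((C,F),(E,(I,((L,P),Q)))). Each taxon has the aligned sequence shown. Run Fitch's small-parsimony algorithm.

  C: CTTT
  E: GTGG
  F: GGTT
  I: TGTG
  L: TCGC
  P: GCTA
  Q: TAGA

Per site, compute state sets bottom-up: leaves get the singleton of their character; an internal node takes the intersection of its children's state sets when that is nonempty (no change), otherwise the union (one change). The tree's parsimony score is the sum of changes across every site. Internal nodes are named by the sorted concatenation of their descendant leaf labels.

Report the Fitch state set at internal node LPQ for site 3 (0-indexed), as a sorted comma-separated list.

A

CF@0: {C} ∪ {G} = {C,G} (union, +1)
LP@0: {T} ∪ {G} = {G,T} (union, +1)
LPQ@0: {G,T} ∩ {T} = {T} (intersection, +0)
ILPQ@0: {T} ∩ {T} = {T} (intersection, +0)
EILPQ@0: {G} ∪ {T} = {G,T} (union, +1)
CEFILPQ@0: {C,G} ∩ {G,T} = {G} (intersection, +0)
CF@1: {T} ∪ {G} = {G,T} (union, +1)
LP@1: {C} ∩ {C} = {C} (intersection, +0)
LPQ@1: {C} ∪ {A} = {A,C} (union, +1)
ILPQ@1: {G} ∪ {A,C} = {A,C,G} (union, +1)
EILPQ@1: {T} ∪ {A,C,G} = {A,C,G,T} (union, +1)
CEFILPQ@1: {G,T} ∩ {A,C,G,T} = {G,T} (intersection, +0)
CF@2: {T} ∩ {T} = {T} (intersection, +0)
LP@2: {G} ∪ {T} = {G,T} (union, +1)
LPQ@2: {G,T} ∩ {G} = {G} (intersection, +0)
ILPQ@2: {T} ∪ {G} = {G,T} (union, +1)
EILPQ@2: {G} ∩ {G,T} = {G} (intersection, +0)
CEFILPQ@2: {T} ∪ {G} = {G,T} (union, +1)
CF@3: {T} ∩ {T} = {T} (intersection, +0)
LP@3: {C} ∪ {A} = {A,C} (union, +1)
LPQ@3: {A,C} ∩ {A} = {A} (intersection, +0)
ILPQ@3: {G} ∪ {A} = {A,G} (union, +1)
EILPQ@3: {G} ∩ {A,G} = {G} (intersection, +0)
CEFILPQ@3: {T} ∪ {G} = {G,T} (union, +1)
per-site changes: [3, 4, 3, 3]; total = 13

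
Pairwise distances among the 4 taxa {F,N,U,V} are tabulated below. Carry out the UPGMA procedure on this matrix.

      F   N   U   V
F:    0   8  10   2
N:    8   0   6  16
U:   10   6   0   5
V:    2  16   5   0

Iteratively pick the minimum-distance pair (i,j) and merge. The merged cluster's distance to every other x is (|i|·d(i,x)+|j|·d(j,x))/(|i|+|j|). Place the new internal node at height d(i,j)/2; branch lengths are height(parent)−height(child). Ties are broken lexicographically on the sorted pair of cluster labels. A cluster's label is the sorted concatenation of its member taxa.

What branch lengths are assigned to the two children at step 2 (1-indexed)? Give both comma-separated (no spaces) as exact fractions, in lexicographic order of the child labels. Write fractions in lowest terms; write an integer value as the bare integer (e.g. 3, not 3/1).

iteration 1: select F,V (d=2); attach at lengths (1, 1); label the merged cluster FV
  updated: d(FV,N)=12, d(FV,U)=15/2
iteration 2: select N,U (d=6); attach at lengths (3, 3); label the merged cluster NU
  updated: d(FV,NU)=39/4
iteration 3: select FV,NU (d=39/4); attach at lengths (31/8, 15/8); label the merged cluster FNUV
final tree: ((F:1,V:1):31/8,(N:3,U:3):15/8)
total length: 55/4

3,3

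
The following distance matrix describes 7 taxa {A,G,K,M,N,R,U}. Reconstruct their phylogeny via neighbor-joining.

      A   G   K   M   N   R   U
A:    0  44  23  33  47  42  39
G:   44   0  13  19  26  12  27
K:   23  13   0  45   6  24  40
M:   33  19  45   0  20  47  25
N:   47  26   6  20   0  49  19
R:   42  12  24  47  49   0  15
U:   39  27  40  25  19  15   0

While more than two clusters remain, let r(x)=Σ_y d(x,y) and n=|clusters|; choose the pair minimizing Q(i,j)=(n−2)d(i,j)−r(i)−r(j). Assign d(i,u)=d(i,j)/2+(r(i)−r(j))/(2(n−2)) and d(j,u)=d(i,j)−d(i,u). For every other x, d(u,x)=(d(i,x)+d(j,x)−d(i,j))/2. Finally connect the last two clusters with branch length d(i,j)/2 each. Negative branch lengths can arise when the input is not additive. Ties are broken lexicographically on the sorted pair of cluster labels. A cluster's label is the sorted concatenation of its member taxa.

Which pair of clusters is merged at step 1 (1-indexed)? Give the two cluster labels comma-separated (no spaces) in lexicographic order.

step 1: merge (K,N) at d=6, Q=-288; branch lengths K→7/5, N→23/5; new cluster KN
  updated: d(A,KN)=32, d(G,KN)=33/2, d(KN,M)=59/2, d(KN,R)=67/2, d(KN,U)=53/2
step 2: merge (R,U) at d=15, Q=-222; branch lengths R→77/8, U→43/8; new cluster RU
  updated: d(A,RU)=33, d(G,RU)=12, d(KN,RU)=45/2, d(M,RU)=57/2
step 3: merge (A,M) at d=33, Q=-153; branch lengths A→131/6, M→67/6; new cluster AM
  updated: d(AM,G)=15, d(AM,KN)=57/4, d(AM,RU)=57/4
step 4: merge (AM,KN) at d=57/4, Q=-273/4; branch lengths AM→75/16, KN→153/16; new cluster AKMN
  updated: d(AKMN,G)=69/8, d(AKMN,RU)=45/4
step 5: merge (AKMN,G) at d=69/8, Q=-255/8; branch lengths AKMN→63/16, G→75/16; new cluster AGKMN
  updated: d(AGKMN,RU)=117/16
step 6: merge (AGKMN,RU) at d=117/16; branch lengths AGKMN→117/32, RU→117/32; new cluster AGKMNRU
final tree: ((((A:131/6,M:67/6):75/16,(K:7/5,N:23/5):153/16):63/16,G:75/16):117/32,(R:77/8,U:43/8):117/32)
total length: 1347/16

K,N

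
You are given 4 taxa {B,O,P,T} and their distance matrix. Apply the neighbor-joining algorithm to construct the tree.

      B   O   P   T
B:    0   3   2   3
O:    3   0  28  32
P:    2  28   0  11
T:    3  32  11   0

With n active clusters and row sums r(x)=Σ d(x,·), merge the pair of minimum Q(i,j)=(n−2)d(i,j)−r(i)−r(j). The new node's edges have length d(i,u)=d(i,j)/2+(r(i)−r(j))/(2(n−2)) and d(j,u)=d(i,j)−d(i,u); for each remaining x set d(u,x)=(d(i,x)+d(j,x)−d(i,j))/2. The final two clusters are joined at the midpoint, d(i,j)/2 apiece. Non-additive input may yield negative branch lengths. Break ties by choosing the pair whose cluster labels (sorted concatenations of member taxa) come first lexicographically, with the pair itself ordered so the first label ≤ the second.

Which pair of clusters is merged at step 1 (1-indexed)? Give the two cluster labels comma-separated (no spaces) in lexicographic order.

1. join B+O (d=3, Q=-65) ⇒ BO; edges |B|=-49/4, |O|=61/4
  updated: d(BO,P)=27/2, d(BO,T)=16
2. join BO+P (d=27/2, Q=-81/2) ⇒ BOP; edges |BO|=37/4, |P|=17/4
  updated: d(BOP,T)=27/4
3. join BOP+T (d=27/4) ⇒ BOPT; edges |BOP|=27/8, |T|=27/8
final tree: (((B:-49/4,O:61/4):37/4,P:17/4):27/8,T:27/8)
total length: 93/4

B,O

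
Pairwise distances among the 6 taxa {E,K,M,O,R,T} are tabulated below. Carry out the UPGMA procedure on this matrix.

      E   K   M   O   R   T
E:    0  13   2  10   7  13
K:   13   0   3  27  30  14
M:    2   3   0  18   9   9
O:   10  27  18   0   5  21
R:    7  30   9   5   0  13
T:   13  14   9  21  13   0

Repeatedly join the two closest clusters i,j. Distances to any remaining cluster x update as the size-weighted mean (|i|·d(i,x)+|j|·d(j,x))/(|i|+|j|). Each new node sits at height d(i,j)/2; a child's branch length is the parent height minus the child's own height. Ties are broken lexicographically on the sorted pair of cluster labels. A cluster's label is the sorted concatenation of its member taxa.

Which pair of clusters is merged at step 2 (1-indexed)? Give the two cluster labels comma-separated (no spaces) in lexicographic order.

step 1: merge (E,M) at d=2; branch lengths E→1, M→1; new cluster EM
  updated: d(EM,K)=8, d(EM,O)=14, d(EM,R)=8, d(EM,T)=11
step 2: merge (O,R) at d=5; branch lengths O→5/2, R→5/2; new cluster OR
  updated: d(EM,OR)=11, d(K,OR)=57/2, d(OR,T)=17
step 3: merge (EM,K) at d=8; branch lengths EM→3, K→4; new cluster EKM
  updated: d(EKM,OR)=101/6, d(EKM,T)=12
step 4: merge (EKM,T) at d=12; branch lengths EKM→2, T→6; new cluster EKMT
  updated: d(EKMT,OR)=135/8
step 5: merge (EKMT,OR) at d=135/8; branch lengths EKMT→39/16, OR→95/16; new cluster EKMORT
final tree: ((((E:1,M:1):3,K:4):2,T:6):39/16,(O:5/2,R:5/2):95/16)
total length: 243/8

O,R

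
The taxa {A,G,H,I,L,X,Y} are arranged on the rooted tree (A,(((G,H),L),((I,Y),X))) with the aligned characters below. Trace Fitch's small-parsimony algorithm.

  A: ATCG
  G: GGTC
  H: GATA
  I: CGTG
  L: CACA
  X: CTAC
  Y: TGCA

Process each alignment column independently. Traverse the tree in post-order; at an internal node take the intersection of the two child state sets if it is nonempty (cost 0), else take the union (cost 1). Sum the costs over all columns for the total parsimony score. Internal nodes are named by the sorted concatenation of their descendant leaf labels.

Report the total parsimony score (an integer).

13

[col 0] GH: children G:{G}, H:{G} ∩→ {G}; cost 0
[col 0] GHL: children GH:{G}, L:{C} ∪→ {C,G}; cost 1
[col 0] IY: children I:{C}, Y:{T} ∪→ {C,T}; cost 1
[col 0] IXY: children IY:{C,T}, X:{C} ∩→ {C}; cost 0
[col 0] GHILXY: children GHL:{C,G}, IXY:{C} ∩→ {C}; cost 0
[col 0] AGHILXY: children A:{A}, GHILXY:{C} ∪→ {A,C}; cost 1
[col 1] GH: children G:{G}, H:{A} ∪→ {A,G}; cost 1
[col 1] GHL: children GH:{A,G}, L:{A} ∩→ {A}; cost 0
[col 1] IY: children I:{G}, Y:{G} ∩→ {G}; cost 0
[col 1] IXY: children IY:{G}, X:{T} ∪→ {G,T}; cost 1
[col 1] GHILXY: children GHL:{A}, IXY:{G,T} ∪→ {A,G,T}; cost 1
[col 1] AGHILXY: children A:{T}, GHILXY:{A,G,T} ∩→ {T}; cost 0
[col 2] GH: children G:{T}, H:{T} ∩→ {T}; cost 0
[col 2] GHL: children GH:{T}, L:{C} ∪→ {C,T}; cost 1
[col 2] IY: children I:{T}, Y:{C} ∪→ {C,T}; cost 1
[col 2] IXY: children IY:{C,T}, X:{A} ∪→ {A,C,T}; cost 1
[col 2] GHILXY: children GHL:{C,T}, IXY:{A,C,T} ∩→ {C,T}; cost 0
[col 2] AGHILXY: children A:{C}, GHILXY:{C,T} ∩→ {C}; cost 0
[col 3] GH: children G:{C}, H:{A} ∪→ {A,C}; cost 1
[col 3] GHL: children GH:{A,C}, L:{A} ∩→ {A}; cost 0
[col 3] IY: children I:{G}, Y:{A} ∪→ {A,G}; cost 1
[col 3] IXY: children IY:{A,G}, X:{C} ∪→ {A,C,G}; cost 1
[col 3] GHILXY: children GHL:{A}, IXY:{A,C,G} ∩→ {A}; cost 0
[col 3] AGHILXY: children A:{G}, GHILXY:{A} ∪→ {A,G}; cost 1
per-site changes: [3, 3, 3, 4]; total = 13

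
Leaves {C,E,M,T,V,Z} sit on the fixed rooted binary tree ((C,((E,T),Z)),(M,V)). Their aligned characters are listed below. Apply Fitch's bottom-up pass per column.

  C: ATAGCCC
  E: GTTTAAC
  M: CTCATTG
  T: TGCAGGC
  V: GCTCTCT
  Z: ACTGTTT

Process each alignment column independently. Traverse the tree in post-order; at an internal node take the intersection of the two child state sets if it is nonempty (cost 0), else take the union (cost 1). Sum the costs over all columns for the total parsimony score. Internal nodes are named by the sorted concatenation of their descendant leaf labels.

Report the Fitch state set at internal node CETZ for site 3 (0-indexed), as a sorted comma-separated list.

[col 0] ET: children E:{G}, T:{T} ∪→ {G,T}; cost 1
[col 0] ETZ: children ET:{G,T}, Z:{A} ∪→ {A,G,T}; cost 1
[col 0] CETZ: children C:{A}, ETZ:{A,G,T} ∩→ {A}; cost 0
[col 0] MV: children M:{C}, V:{G} ∪→ {C,G}; cost 1
[col 0] CEMTVZ: children CETZ:{A}, MV:{C,G} ∪→ {A,C,G}; cost 1
[col 1] ET: children E:{T}, T:{G} ∪→ {G,T}; cost 1
[col 1] ETZ: children ET:{G,T}, Z:{C} ∪→ {C,G,T}; cost 1
[col 1] CETZ: children C:{T}, ETZ:{C,G,T} ∩→ {T}; cost 0
[col 1] MV: children M:{T}, V:{C} ∪→ {C,T}; cost 1
[col 1] CEMTVZ: children CETZ:{T}, MV:{C,T} ∩→ {T}; cost 0
[col 2] ET: children E:{T}, T:{C} ∪→ {C,T}; cost 1
[col 2] ETZ: children ET:{C,T}, Z:{T} ∩→ {T}; cost 0
[col 2] CETZ: children C:{A}, ETZ:{T} ∪→ {A,T}; cost 1
[col 2] MV: children M:{C}, V:{T} ∪→ {C,T}; cost 1
[col 2] CEMTVZ: children CETZ:{A,T}, MV:{C,T} ∩→ {T}; cost 0
[col 3] ET: children E:{T}, T:{A} ∪→ {A,T}; cost 1
[col 3] ETZ: children ET:{A,T}, Z:{G} ∪→ {A,G,T}; cost 1
[col 3] CETZ: children C:{G}, ETZ:{A,G,T} ∩→ {G}; cost 0
[col 3] MV: children M:{A}, V:{C} ∪→ {A,C}; cost 1
[col 3] CEMTVZ: children CETZ:{G}, MV:{A,C} ∪→ {A,C,G}; cost 1
[col 4] ET: children E:{A}, T:{G} ∪→ {A,G}; cost 1
[col 4] ETZ: children ET:{A,G}, Z:{T} ∪→ {A,G,T}; cost 1
[col 4] CETZ: children C:{C}, ETZ:{A,G,T} ∪→ {A,C,G,T}; cost 1
[col 4] MV: children M:{T}, V:{T} ∩→ {T}; cost 0
[col 4] CEMTVZ: children CETZ:{A,C,G,T}, MV:{T} ∩→ {T}; cost 0
[col 5] ET: children E:{A}, T:{G} ∪→ {A,G}; cost 1
[col 5] ETZ: children ET:{A,G}, Z:{T} ∪→ {A,G,T}; cost 1
[col 5] CETZ: children C:{C}, ETZ:{A,G,T} ∪→ {A,C,G,T}; cost 1
[col 5] MV: children M:{T}, V:{C} ∪→ {C,T}; cost 1
[col 5] CEMTVZ: children CETZ:{A,C,G,T}, MV:{C,T} ∩→ {C,T}; cost 0
[col 6] ET: children E:{C}, T:{C} ∩→ {C}; cost 0
[col 6] ETZ: children ET:{C}, Z:{T} ∪→ {C,T}; cost 1
[col 6] CETZ: children C:{C}, ETZ:{C,T} ∩→ {C}; cost 0
[col 6] MV: children M:{G}, V:{T} ∪→ {G,T}; cost 1
[col 6] CEMTVZ: children CETZ:{C}, MV:{G,T} ∪→ {C,G,T}; cost 1
per-site changes: [4, 3, 3, 4, 3, 4, 3]; total = 24

G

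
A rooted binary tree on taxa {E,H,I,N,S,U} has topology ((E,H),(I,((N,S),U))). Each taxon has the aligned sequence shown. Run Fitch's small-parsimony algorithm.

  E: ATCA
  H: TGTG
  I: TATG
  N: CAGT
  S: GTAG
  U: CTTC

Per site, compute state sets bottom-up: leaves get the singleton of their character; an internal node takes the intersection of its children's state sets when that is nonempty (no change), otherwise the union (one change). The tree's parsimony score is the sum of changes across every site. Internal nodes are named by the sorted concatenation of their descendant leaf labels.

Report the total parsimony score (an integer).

12

site 0, node EH: E={A} ∪ H={T} → {A,T} (+1)
site 0, node NS: N={C} ∪ S={G} → {C,G} (+1)
site 0, node NSU: NS={C,G} ∩ U={C} → {C} (+0)
site 0, node INSU: I={T} ∪ NSU={C} → {C,T} (+1)
site 0, node EHINSU: EH={A,T} ∩ INSU={C,T} → {T} (+0)
site 1, node EH: E={T} ∪ H={G} → {G,T} (+1)
site 1, node NS: N={A} ∪ S={T} → {A,T} (+1)
site 1, node NSU: NS={A,T} ∩ U={T} → {T} (+0)
site 1, node INSU: I={A} ∪ NSU={T} → {A,T} (+1)
site 1, node EHINSU: EH={G,T} ∩ INSU={A,T} → {T} (+0)
site 2, node EH: E={C} ∪ H={T} → {C,T} (+1)
site 2, node NS: N={G} ∪ S={A} → {A,G} (+1)
site 2, node NSU: NS={A,G} ∪ U={T} → {A,G,T} (+1)
site 2, node INSU: I={T} ∩ NSU={A,G,T} → {T} (+0)
site 2, node EHINSU: EH={C,T} ∩ INSU={T} → {T} (+0)
site 3, node EH: E={A} ∪ H={G} → {A,G} (+1)
site 3, node NS: N={T} ∪ S={G} → {G,T} (+1)
site 3, node NSU: NS={G,T} ∪ U={C} → {C,G,T} (+1)
site 3, node INSU: I={G} ∩ NSU={C,G,T} → {G} (+0)
site 3, node EHINSU: EH={A,G} ∩ INSU={G} → {G} (+0)
per-site changes: [3, 3, 3, 3]; total = 12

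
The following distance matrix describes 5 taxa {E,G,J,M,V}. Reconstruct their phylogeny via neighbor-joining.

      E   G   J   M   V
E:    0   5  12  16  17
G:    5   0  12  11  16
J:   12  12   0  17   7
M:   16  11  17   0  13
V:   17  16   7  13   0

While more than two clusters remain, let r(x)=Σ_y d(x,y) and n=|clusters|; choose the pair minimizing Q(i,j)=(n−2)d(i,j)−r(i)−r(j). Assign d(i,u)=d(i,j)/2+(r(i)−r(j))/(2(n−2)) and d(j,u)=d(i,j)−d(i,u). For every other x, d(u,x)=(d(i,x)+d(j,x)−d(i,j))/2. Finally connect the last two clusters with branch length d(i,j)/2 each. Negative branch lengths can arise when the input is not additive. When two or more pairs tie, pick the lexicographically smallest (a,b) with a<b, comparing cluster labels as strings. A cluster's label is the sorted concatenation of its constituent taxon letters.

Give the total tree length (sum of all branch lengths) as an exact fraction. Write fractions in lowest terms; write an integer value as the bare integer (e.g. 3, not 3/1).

iteration 1: select J,V (d=7, Q=-80); attach at lengths (8/3, 13/3); label the merged cluster JV
  updated: d(E,JV)=11, d(G,JV)=21/2, d(JV,M)=23/2
iteration 2: select E,G (d=5, Q=-97/2); attach at lengths (31/8, 9/8); label the merged cluster EG
  updated: d(EG,JV)=33/4, d(EG,M)=11
iteration 3: select EG,JV (d=33/4, Q=-123/4); attach at lengths (31/8, 35/8); label the merged cluster EGJV
  updated: d(EGJV,M)=57/8
iteration 4: select EGJV,M (d=57/8); attach at lengths (57/16, 57/16); label the merged cluster EGJMV
final tree: (((E:31/8,G:9/8):31/8,(J:8/3,V:13/3):35/8):57/16,M:57/16)
total length: 219/8

219/8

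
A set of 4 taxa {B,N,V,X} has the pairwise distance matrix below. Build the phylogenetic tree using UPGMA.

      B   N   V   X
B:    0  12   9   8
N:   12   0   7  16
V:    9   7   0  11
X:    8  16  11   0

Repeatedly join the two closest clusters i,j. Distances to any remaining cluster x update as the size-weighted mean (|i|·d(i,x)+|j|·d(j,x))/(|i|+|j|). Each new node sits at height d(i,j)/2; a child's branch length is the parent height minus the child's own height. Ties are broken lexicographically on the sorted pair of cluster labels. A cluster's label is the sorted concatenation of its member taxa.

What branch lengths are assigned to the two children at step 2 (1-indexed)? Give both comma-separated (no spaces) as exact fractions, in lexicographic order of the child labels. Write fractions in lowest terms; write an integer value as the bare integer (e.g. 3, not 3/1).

iteration 1: select N,V (d=7); attach at lengths (7/2, 7/2); label the merged cluster NV
  updated: d(B,NV)=21/2, d(NV,X)=27/2
iteration 2: select B,X (d=8); attach at lengths (4, 4); label the merged cluster BX
  updated: d(BX,NV)=12
iteration 3: select BX,NV (d=12); attach at lengths (2, 5/2); label the merged cluster BNVX
final tree: ((B:4,X:4):2,(N:7/2,V:7/2):5/2)
total length: 39/2

4,4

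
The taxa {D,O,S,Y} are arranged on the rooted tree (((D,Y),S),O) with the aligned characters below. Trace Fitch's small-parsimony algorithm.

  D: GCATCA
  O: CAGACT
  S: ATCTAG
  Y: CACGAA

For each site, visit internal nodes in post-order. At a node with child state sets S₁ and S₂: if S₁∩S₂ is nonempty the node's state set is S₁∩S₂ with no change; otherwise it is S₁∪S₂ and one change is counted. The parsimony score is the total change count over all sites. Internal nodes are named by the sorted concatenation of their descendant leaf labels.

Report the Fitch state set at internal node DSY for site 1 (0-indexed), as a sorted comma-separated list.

A,C,T

DY@0: {G} ∪ {C} = {C,G} (union, +1)
DSY@0: {C,G} ∪ {A} = {A,C,G} (union, +1)
DOSY@0: {A,C,G} ∩ {C} = {C} (intersection, +0)
DY@1: {C} ∪ {A} = {A,C} (union, +1)
DSY@1: {A,C} ∪ {T} = {A,C,T} (union, +1)
DOSY@1: {A,C,T} ∩ {A} = {A} (intersection, +0)
DY@2: {A} ∪ {C} = {A,C} (union, +1)
DSY@2: {A,C} ∩ {C} = {C} (intersection, +0)
DOSY@2: {C} ∪ {G} = {C,G} (union, +1)
DY@3: {T} ∪ {G} = {G,T} (union, +1)
DSY@3: {G,T} ∩ {T} = {T} (intersection, +0)
DOSY@3: {T} ∪ {A} = {A,T} (union, +1)
DY@4: {C} ∪ {A} = {A,C} (union, +1)
DSY@4: {A,C} ∩ {A} = {A} (intersection, +0)
DOSY@4: {A} ∪ {C} = {A,C} (union, +1)
DY@5: {A} ∩ {A} = {A} (intersection, +0)
DSY@5: {A} ∪ {G} = {A,G} (union, +1)
DOSY@5: {A,G} ∪ {T} = {A,G,T} (union, +1)
per-site changes: [2, 2, 2, 2, 2, 2]; total = 12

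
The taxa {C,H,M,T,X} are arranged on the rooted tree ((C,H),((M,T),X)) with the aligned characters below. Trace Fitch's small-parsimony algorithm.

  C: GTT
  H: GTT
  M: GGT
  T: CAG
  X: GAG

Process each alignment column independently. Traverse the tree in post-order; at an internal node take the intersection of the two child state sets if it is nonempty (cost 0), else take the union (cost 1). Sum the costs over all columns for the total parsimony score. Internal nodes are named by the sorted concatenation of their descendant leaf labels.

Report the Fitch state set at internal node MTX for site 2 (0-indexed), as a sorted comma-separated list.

G

CH@0: {G} ∩ {G} = {G} (intersection, +0)
MT@0: {G} ∪ {C} = {C,G} (union, +1)
MTX@0: {C,G} ∩ {G} = {G} (intersection, +0)
CHMTX@0: {G} ∩ {G} = {G} (intersection, +0)
CH@1: {T} ∩ {T} = {T} (intersection, +0)
MT@1: {G} ∪ {A} = {A,G} (union, +1)
MTX@1: {A,G} ∩ {A} = {A} (intersection, +0)
CHMTX@1: {T} ∪ {A} = {A,T} (union, +1)
CH@2: {T} ∩ {T} = {T} (intersection, +0)
MT@2: {T} ∪ {G} = {G,T} (union, +1)
MTX@2: {G,T} ∩ {G} = {G} (intersection, +0)
CHMTX@2: {T} ∪ {G} = {G,T} (union, +1)
per-site changes: [1, 2, 2]; total = 5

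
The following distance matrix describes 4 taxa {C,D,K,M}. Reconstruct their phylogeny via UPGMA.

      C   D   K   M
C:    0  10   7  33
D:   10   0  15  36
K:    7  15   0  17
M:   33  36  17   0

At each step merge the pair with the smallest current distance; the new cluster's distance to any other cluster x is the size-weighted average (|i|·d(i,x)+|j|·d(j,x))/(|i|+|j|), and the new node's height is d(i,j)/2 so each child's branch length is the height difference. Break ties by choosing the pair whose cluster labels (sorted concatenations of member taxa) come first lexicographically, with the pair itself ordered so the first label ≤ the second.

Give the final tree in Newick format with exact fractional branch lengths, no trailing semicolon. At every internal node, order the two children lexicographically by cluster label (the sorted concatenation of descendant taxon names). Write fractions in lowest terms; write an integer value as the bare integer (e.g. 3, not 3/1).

1. join C+K (d=7) ⇒ CK; edges |C|=7/2, |K|=7/2
  updated: d(CK,D)=25/2, d(CK,M)=25
2. join CK+D (d=25/2) ⇒ CDK; edges |CK|=11/4, |D|=25/4
  updated: d(CDK,M)=86/3
3. join CDK+M (d=86/3) ⇒ CDKM; edges |CDK|=97/12, |M|=43/3
final tree: (((C:7/2,K:7/2):11/4,D:25/4):97/12,M:43/3)
total length: 461/12

(((C:7/2,K:7/2):11/4,D:25/4):97/12,M:43/3)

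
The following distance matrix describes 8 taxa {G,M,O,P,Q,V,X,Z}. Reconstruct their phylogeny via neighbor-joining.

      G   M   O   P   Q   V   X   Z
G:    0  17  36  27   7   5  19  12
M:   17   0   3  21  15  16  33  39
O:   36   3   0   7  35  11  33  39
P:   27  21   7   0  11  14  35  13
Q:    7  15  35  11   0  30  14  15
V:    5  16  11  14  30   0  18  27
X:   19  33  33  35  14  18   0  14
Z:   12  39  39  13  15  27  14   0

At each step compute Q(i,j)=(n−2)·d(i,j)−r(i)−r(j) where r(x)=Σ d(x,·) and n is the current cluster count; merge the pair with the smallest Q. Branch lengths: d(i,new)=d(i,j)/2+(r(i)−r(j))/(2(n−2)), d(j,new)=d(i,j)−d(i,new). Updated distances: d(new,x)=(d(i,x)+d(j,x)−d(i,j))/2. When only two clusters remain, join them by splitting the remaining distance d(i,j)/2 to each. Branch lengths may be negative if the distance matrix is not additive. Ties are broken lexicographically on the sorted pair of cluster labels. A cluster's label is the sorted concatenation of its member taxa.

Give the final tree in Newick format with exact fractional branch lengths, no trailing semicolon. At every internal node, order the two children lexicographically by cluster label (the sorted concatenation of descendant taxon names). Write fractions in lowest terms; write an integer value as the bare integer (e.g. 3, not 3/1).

1. join M+O (d=3, Q=-290) ⇒ MO; edges |M|=-1/6, |O|=19/6
  updated: d(G,MO)=25, d(MO,P)=25/2, d(MO,Q)=47/2, d(MO,V)=12, d(MO,X)=63/2, d(MO,Z)=75/2
2. join MO+P (d=25/2, Q=-192) ⇒ MOP; edges |MO|=46/5, |P|=33/10
  updated: d(G,MOP)=79/4, d(MOP,Q)=11, d(MOP,V)=27/4, d(MOP,X)=27, d(MOP,Z)=19
3. join MOP+V (d=27/4, Q=-573/4) ⇒ MOPV; edges |MOP|=95/32, |V|=121/32
  updated: d(G,MOPV)=9, d(MOPV,Q)=137/8, d(MOPV,X)=153/8, d(MOPV,Z)=157/8
4. join G+MOPV (d=9, Q=-679/8) ⇒ GMOPV; edges |G|=73/48, |MOPV|=359/48
  updated: d(GMOPV,Q)=121/16, d(GMOPV,X)=233/16, d(GMOPV,Z)=181/16
5. join GMOPV+Q (d=121/16, Q=-439/8) ⇒ GMOPQV; edges |GMOPV|=3, |Q|=73/16
  updated: d(GMOPQV,X)=21/2, d(GMOPQV,Z)=75/8
6. join GMOPQV+X (d=21/2, Q=-271/8) ⇒ GMOPQVX; edges |GMOPQV|=47/16, |X|=121/16
  updated: d(GMOPQVX,Z)=103/16
7. join GMOPQVX+Z (d=103/16) ⇒ GMOPQVXZ; edges |GMOPQVX|=103/32, |Z|=103/32
final tree: ((((G:73/48,(((M:-1/6,O:19/6):46/5,P:33/10):95/32,V:121/32):359/48):3,Q:73/16):47/16,X:121/16):103/32,Z:103/32)
total length: 223/4

((((G:73/48,(((M:-1/6,O:19/6):46/5,P:33/10):95/32,V:121/32):359/48):3,Q:73/16):47/16,X:121/16):103/32,Z:103/32)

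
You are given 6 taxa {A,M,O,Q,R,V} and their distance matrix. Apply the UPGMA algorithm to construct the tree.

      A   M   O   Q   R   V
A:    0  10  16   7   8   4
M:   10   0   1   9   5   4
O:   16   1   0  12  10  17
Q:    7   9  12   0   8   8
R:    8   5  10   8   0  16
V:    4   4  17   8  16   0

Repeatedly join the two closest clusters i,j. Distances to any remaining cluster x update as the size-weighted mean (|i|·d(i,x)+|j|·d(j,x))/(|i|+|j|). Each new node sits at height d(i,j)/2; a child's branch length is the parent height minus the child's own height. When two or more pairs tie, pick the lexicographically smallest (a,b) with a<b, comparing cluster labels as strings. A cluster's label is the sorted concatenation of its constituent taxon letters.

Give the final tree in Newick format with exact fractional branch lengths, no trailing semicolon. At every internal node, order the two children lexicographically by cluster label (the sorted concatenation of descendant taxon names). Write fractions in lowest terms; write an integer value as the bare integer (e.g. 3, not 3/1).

(((A:2,V:2):7/4,Q:15/4):65/36,((M:1/2,O:1/2):13/4,R:15/4):65/36)

1. join M+O (d=1) ⇒ MO; edges |M|=1/2, |O|=1/2
  updated: d(A,MO)=13, d(MO,Q)=21/2, d(MO,R)=15/2, d(MO,V)=21/2
2. join A+V (d=4) ⇒ AV; edges |A|=2, |V|=2
  updated: d(AV,MO)=47/4, d(AV,Q)=15/2, d(AV,R)=12
3. join AV+Q (d=15/2) ⇒ AQV; edges |AV|=7/4, |Q|=15/4
  updated: d(AQV,MO)=34/3, d(AQV,R)=32/3
4. join MO+R (d=15/2) ⇒ MOR; edges |MO|=13/4, |R|=15/4
  updated: d(AQV,MOR)=100/9
5. join AQV+MOR (d=100/9) ⇒ AMOQRV; edges |AQV|=65/36, |MOR|=65/36
final tree: (((A:2,V:2):7/4,Q:15/4):65/36,((M:1/2,O:1/2):13/4,R:15/4):65/36)
total length: 190/9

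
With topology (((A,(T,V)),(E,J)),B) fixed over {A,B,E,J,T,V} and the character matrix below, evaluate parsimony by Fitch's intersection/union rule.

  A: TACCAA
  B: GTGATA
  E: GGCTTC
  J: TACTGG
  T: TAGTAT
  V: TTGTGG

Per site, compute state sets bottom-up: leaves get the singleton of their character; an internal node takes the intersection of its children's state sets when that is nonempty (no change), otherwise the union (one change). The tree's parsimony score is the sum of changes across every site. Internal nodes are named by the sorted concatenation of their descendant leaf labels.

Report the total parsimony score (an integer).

16

site 0, node TV: T={T} ∩ V={T} → {T} (+0)
site 0, node ATV: A={T} ∩ TV={T} → {T} (+0)
site 0, node EJ: E={G} ∪ J={T} → {G,T} (+1)
site 0, node AEJTV: ATV={T} ∩ EJ={G,T} → {T} (+0)
site 0, node ABEJTV: AEJTV={T} ∪ B={G} → {G,T} (+1)
site 1, node TV: T={A} ∪ V={T} → {A,T} (+1)
site 1, node ATV: A={A} ∩ TV={A,T} → {A} (+0)
site 1, node EJ: E={G} ∪ J={A} → {A,G} (+1)
site 1, node AEJTV: ATV={A} ∩ EJ={A,G} → {A} (+0)
site 1, node ABEJTV: AEJTV={A} ∪ B={T} → {A,T} (+1)
site 2, node TV: T={G} ∩ V={G} → {G} (+0)
site 2, node ATV: A={C} ∪ TV={G} → {C,G} (+1)
site 2, node EJ: E={C} ∩ J={C} → {C} (+0)
site 2, node AEJTV: ATV={C,G} ∩ EJ={C} → {C} (+0)
site 2, node ABEJTV: AEJTV={C} ∪ B={G} → {C,G} (+1)
site 3, node TV: T={T} ∩ V={T} → {T} (+0)
site 3, node ATV: A={C} ∪ TV={T} → {C,T} (+1)
site 3, node EJ: E={T} ∩ J={T} → {T} (+0)
site 3, node AEJTV: ATV={C,T} ∩ EJ={T} → {T} (+0)
site 3, node ABEJTV: AEJTV={T} ∪ B={A} → {A,T} (+1)
site 4, node TV: T={A} ∪ V={G} → {A,G} (+1)
site 4, node ATV: A={A} ∩ TV={A,G} → {A} (+0)
site 4, node EJ: E={T} ∪ J={G} → {G,T} (+1)
site 4, node AEJTV: ATV={A} ∪ EJ={G,T} → {A,G,T} (+1)
site 4, node ABEJTV: AEJTV={A,G,T} ∩ B={T} → {T} (+0)
site 5, node TV: T={T} ∪ V={G} → {G,T} (+1)
site 5, node ATV: A={A} ∪ TV={G,T} → {A,G,T} (+1)
site 5, node EJ: E={C} ∪ J={G} → {C,G} (+1)
site 5, node AEJTV: ATV={A,G,T} ∩ EJ={C,G} → {G} (+0)
site 5, node ABEJTV: AEJTV={G} ∪ B={A} → {A,G} (+1)
per-site changes: [2, 3, 2, 2, 3, 4]; total = 16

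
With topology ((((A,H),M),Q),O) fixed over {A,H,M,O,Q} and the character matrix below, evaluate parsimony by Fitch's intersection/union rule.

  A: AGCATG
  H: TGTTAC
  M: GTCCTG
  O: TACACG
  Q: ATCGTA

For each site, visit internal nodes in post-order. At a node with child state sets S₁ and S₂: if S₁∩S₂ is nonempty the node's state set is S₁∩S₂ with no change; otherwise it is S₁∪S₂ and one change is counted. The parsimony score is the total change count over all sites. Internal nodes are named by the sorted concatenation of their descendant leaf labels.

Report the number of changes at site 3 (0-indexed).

[col 0] AH: children A:{A}, H:{T} ∪→ {A,T}; cost 1
[col 0] AHM: children AH:{A,T}, M:{G} ∪→ {A,G,T}; cost 1
[col 0] AHMQ: children AHM:{A,G,T}, Q:{A} ∩→ {A}; cost 0
[col 0] AHMOQ: children AHMQ:{A}, O:{T} ∪→ {A,T}; cost 1
[col 1] AH: children A:{G}, H:{G} ∩→ {G}; cost 0
[col 1] AHM: children AH:{G}, M:{T} ∪→ {G,T}; cost 1
[col 1] AHMQ: children AHM:{G,T}, Q:{T} ∩→ {T}; cost 0
[col 1] AHMOQ: children AHMQ:{T}, O:{A} ∪→ {A,T}; cost 1
[col 2] AH: children A:{C}, H:{T} ∪→ {C,T}; cost 1
[col 2] AHM: children AH:{C,T}, M:{C} ∩→ {C}; cost 0
[col 2] AHMQ: children AHM:{C}, Q:{C} ∩→ {C}; cost 0
[col 2] AHMOQ: children AHMQ:{C}, O:{C} ∩→ {C}; cost 0
[col 3] AH: children A:{A}, H:{T} ∪→ {A,T}; cost 1
[col 3] AHM: children AH:{A,T}, M:{C} ∪→ {A,C,T}; cost 1
[col 3] AHMQ: children AHM:{A,C,T}, Q:{G} ∪→ {A,C,G,T}; cost 1
[col 3] AHMOQ: children AHMQ:{A,C,G,T}, O:{A} ∩→ {A}; cost 0
[col 4] AH: children A:{T}, H:{A} ∪→ {A,T}; cost 1
[col 4] AHM: children AH:{A,T}, M:{T} ∩→ {T}; cost 0
[col 4] AHMQ: children AHM:{T}, Q:{T} ∩→ {T}; cost 0
[col 4] AHMOQ: children AHMQ:{T}, O:{C} ∪→ {C,T}; cost 1
[col 5] AH: children A:{G}, H:{C} ∪→ {C,G}; cost 1
[col 5] AHM: children AH:{C,G}, M:{G} ∩→ {G}; cost 0
[col 5] AHMQ: children AHM:{G}, Q:{A} ∪→ {A,G}; cost 1
[col 5] AHMOQ: children AHMQ:{A,G}, O:{G} ∩→ {G}; cost 0
per-site changes: [3, 2, 1, 3, 2, 2]; total = 13

3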